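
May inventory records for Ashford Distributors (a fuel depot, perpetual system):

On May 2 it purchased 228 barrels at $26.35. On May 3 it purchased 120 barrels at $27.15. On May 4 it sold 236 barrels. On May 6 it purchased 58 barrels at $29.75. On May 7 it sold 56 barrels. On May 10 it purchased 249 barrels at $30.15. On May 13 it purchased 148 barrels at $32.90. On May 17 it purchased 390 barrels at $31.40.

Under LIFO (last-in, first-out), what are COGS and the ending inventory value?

May 4, 236 sold [LIFO — newest first]: 120 @ $27.15 + 116 @ $26.35 = $6,314.60
May 7, 56 sold [LIFO — newest first]: 56 @ $29.75 = $1,666.00
Total COGS = $6,314.60 + $1,666.00 = $7,980.60
Ending inventory: 112 @ $26.35 + 2 @ $29.75 + 249 @ $30.15 + 148 @ $32.90 + 390 @ $31.40 = $27,633.25
Check: goods available $35,613.85 = COGS $7,980.60 + ending $27,633.25

COGS = $7,980.60; ending inventory = $27,633.25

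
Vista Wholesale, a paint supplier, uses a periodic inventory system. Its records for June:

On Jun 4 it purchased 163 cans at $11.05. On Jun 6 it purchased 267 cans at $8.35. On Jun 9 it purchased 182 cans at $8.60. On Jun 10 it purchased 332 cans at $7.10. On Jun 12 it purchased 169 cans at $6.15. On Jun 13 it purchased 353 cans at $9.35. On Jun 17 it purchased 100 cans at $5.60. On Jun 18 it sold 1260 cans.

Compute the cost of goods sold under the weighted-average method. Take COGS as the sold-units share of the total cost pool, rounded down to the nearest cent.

COGS = $10,341.41

Jun 18, sell 1260: 1260/1566 × $12,852.90 → $10,341.41
Ending inventory (cost pool remaining) = $2,511.49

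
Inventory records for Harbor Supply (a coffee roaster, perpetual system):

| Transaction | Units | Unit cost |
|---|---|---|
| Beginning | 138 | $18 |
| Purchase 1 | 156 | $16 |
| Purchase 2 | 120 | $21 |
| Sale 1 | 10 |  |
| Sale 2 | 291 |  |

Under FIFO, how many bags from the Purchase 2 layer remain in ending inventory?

Sale 1 (10) [FIFO — oldest first]: 10 @ $18 = $180
Sale 2 (291) [FIFO — oldest first]: 128 @ $18 + 156 @ $16 + 7 @ $21 = $4,947
Total COGS = $180 + $4,947 = $5,127
Ending inventory: 113 @ $21 = $2,373

113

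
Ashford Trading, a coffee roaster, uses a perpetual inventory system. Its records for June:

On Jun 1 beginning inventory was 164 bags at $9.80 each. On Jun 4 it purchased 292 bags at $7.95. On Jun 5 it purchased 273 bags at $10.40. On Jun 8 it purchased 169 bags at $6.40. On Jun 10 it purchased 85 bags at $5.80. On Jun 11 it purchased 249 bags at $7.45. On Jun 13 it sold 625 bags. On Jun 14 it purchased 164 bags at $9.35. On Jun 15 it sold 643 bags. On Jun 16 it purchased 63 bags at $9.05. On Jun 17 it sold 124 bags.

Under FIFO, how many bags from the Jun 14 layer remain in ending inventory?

Jun 13, 625 sold [FIFO — oldest first]: 164 @ $9.80 + 292 @ $7.95 + 169 @ $10.40 = $5,686.20
Jun 15, 643 sold [FIFO — oldest first]: 104 @ $10.40 + 169 @ $6.40 + 85 @ $5.80 + 249 @ $7.45 + 36 @ $9.35 = $4,847.85
Jun 17, 124 sold [FIFO — oldest first]: 124 @ $9.35 = $1,159.40
Total COGS = $5,686.20 + $4,847.85 + $1,159.40 = $11,693.45
Ending inventory: 4 @ $9.35 + 63 @ $9.05 = $607.55
Check: goods available $12,301.00 = COGS $11,693.45 + ending $607.55

4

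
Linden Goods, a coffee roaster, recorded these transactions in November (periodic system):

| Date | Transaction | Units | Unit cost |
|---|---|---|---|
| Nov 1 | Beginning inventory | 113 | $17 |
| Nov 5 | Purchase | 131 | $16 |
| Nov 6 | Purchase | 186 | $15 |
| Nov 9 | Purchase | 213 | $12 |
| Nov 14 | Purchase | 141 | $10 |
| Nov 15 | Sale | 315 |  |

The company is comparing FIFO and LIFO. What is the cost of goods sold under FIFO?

FIFO COGS: 113 @ $17 + 131 @ $16 + 71 @ $15 = $5,082
LIFO COGS: 141 @ $10 + 174 @ $12 = $3,498

COGS = $5,082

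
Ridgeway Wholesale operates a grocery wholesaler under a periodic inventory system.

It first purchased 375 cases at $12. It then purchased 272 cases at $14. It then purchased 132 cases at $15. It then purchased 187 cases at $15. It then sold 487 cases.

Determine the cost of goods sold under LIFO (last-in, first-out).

Sale 1 (487) [LIFO — newest first]: 187 @ $15 + 132 @ $15 + 168 @ $14 = $7,137
Ending inventory: 375 @ $12 + 104 @ $14 = $5,956
Check: goods available $13,093 = COGS $7,137 + ending $5,956

COGS = $7,137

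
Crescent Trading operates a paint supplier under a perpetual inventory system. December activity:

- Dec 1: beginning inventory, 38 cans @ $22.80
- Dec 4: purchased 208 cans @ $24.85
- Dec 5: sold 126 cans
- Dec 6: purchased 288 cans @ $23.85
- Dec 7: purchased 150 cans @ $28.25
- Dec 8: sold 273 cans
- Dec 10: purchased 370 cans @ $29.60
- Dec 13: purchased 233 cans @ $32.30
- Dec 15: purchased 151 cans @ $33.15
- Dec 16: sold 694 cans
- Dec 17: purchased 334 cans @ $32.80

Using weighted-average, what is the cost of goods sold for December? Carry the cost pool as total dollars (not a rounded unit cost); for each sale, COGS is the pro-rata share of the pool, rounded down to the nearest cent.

After Dec 1: 38 on hand, pool $866.40 (≈ $22.8000 each)
After Dec 4: 246 on hand, pool $6,035.20 (≈ $24.5333 each)
Dec 5, sell 126: 126/246 × $6,035.20 → $3,091.20
After Dec 6: 408 on hand, pool $9,812.80 (≈ $24.0510 each)
After Dec 7: 558 on hand, pool $14,050.30 (≈ $25.1797 each)
Dec 8, sell 273: 273/558 × $14,050.30 → $6,874.07
After Dec 10: 655 on hand, pool $18,128.23 (≈ $27.6767 each)
After Dec 13: 888 on hand, pool $25,654.13 (≈ $28.8898 each)
After Dec 15: 1039 on hand, pool $30,659.78 (≈ $29.5089 each)
Dec 16, sell 694: 694/1039 × $30,659.78 → $20,479.19
After Dec 17: 679 on hand, pool $21,135.79 (≈ $31.1278 each)
Total COGS = $3,091.20 + $6,874.07 + $20,479.19 = $30,444.46
Ending inventory (cost pool remaining) = $21,135.79
Check: goods available $51,580.25 = COGS $30,444.46 + ending $21,135.79

COGS = $30,444.46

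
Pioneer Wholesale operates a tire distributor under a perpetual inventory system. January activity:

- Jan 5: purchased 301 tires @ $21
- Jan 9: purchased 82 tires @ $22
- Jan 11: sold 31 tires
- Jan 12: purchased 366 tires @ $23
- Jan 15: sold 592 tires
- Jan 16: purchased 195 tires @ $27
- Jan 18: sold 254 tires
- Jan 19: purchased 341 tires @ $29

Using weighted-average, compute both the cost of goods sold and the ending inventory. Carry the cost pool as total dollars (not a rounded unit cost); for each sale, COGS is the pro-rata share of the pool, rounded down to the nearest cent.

COGS = $20,127.22; ending inventory = $11,569.78

After Jan 5: 301 on hand, pool $6,321.00 (≈ $21.0000 each)
After Jan 9: 383 on hand, pool $8,125.00 (≈ $21.2141 each)
Jan 11, sell 31: 31/383 × $8,125.00 → $657.63
After Jan 12: 718 on hand, pool $15,885.37 (≈ $22.1245 each)
Jan 15, sell 592: 592/718 × $15,885.37 → $13,097.68
After Jan 16: 321 on hand, pool $8,052.69 (≈ $25.0863 each)
Jan 18, sell 254: 254/321 × $8,052.69 → $6,371.91
After Jan 19: 408 on hand, pool $11,569.78 (≈ $28.3573 each)
Total COGS = $657.63 + $13,097.68 + $6,371.91 = $20,127.22
Ending inventory (cost pool remaining) = $11,569.78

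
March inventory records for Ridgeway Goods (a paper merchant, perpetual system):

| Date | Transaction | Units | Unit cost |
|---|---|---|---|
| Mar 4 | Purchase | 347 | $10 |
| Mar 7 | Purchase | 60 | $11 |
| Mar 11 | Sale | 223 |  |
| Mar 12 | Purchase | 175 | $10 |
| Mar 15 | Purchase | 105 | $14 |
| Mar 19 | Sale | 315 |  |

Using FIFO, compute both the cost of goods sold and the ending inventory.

Mar 11, 223 sold [FIFO — oldest first]: 223 @ $10 = $2,230
Mar 19, 315 sold [FIFO — oldest first]: 124 @ $10 + 60 @ $11 + 131 @ $10 = $3,210
Total COGS = $2,230 + $3,210 = $5,440
Ending inventory: 44 @ $10 + 105 @ $14 = $1,910

COGS = $5,440; ending inventory = $1,910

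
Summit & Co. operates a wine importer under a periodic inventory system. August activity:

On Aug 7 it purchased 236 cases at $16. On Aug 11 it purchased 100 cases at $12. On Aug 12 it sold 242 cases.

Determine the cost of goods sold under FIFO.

Aug 12, 242 sold [FIFO — oldest first]: 236 @ $16 + 6 @ $12 = $3,848
Ending inventory: 94 @ $12 = $1,128
Check: goods available $4,976 = COGS $3,848 + ending $1,128

COGS = $3,848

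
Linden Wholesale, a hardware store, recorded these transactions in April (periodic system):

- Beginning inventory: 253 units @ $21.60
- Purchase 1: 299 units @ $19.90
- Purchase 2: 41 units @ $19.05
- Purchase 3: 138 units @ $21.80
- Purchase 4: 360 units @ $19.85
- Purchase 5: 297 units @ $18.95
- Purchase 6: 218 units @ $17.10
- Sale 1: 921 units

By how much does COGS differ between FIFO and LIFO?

$1,471.10

FIFO COGS: 253 @ $21.60 + 299 @ $19.90 + 41 @ $19.05 + 138 @ $21.80 + 190 @ $19.85 = $18,975.85
LIFO COGS: 218 @ $17.10 + 297 @ $18.95 + 360 @ $19.85 + 46 @ $21.80 = $17,504.75
Difference = |$18,975.85 − $17,504.75| = $1,471.10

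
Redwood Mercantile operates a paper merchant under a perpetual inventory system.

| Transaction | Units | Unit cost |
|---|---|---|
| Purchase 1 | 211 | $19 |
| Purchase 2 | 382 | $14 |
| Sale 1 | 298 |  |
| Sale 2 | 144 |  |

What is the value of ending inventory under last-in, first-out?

Ending inventory = $2,869

Sale 1 (298) [LIFO — newest first]: 298 @ $14 = $4,172
Sale 2 (144) [LIFO — newest first]: 84 @ $14 + 60 @ $19 = $2,316
Total COGS = $4,172 + $2,316 = $6,488
Ending inventory: 151 @ $19 = $2,869
Check: goods available $9,357 = COGS $6,488 + ending $2,869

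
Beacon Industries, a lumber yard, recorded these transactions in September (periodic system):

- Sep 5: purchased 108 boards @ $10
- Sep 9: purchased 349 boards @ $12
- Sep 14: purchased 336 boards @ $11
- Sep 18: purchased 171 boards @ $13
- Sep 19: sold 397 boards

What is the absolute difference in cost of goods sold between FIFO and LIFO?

FIFO COGS: 108 @ $10 + 289 @ $12 = $4,548
LIFO COGS: 171 @ $13 + 226 @ $11 = $4,709
Difference = |$4,548 − $4,709| = $161

$161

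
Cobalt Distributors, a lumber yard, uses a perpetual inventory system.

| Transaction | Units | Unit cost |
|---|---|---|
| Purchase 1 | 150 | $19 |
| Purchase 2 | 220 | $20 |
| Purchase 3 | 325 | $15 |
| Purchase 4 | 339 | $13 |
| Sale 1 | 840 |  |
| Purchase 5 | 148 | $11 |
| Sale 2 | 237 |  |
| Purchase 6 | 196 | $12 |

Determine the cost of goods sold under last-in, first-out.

Sale 1 (840) [LIFO — newest first]: 339 @ $13 + 325 @ $15 + 176 @ $20 = $12,802
Sale 2 (237) [LIFO — newest first]: 148 @ $11 + 44 @ $20 + 45 @ $19 = $3,363
Total COGS = $12,802 + $3,363 = $16,165
Ending inventory: 105 @ $19 + 196 @ $12 = $4,347
Check: goods available $20,512 = COGS $16,165 + ending $4,347

COGS = $16,165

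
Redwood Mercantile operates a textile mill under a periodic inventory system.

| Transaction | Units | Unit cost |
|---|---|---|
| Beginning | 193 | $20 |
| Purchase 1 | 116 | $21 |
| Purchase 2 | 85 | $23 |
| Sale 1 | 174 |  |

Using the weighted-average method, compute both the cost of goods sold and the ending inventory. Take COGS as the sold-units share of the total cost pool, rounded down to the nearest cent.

COGS = $3,643.84; ending inventory = $4,607.16

Sale 1, sell 174: 174/394 × $8,251.00 → $3,643.84
Ending inventory (cost pool remaining) = $4,607.16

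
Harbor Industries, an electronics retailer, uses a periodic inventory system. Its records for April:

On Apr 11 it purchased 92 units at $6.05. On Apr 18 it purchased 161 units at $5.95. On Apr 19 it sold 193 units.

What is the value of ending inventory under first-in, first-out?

Apr 19, 193 sold [FIFO — oldest first]: 92 @ $6.05 + 101 @ $5.95 = $1,157.55
Ending inventory: 60 @ $5.95 = $357.00

Ending inventory = $357.00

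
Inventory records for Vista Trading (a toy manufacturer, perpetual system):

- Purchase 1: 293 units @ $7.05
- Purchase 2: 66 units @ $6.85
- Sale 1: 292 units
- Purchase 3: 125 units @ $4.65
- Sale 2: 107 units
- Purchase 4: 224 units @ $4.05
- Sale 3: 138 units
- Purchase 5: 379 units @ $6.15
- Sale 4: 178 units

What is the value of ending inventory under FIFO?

Sale 1 (292) [FIFO — oldest first]: 292 @ $7.05 = $2,058.60
Sale 2 (107) [FIFO — oldest first]: 1 @ $7.05 + 66 @ $6.85 + 40 @ $4.65 = $645.15
Sale 3 (138) [FIFO — oldest first]: 85 @ $4.65 + 53 @ $4.05 = $609.90
Sale 4 (178) [FIFO — oldest first]: 171 @ $4.05 + 7 @ $6.15 = $735.60
Total COGS = $2,058.60 + $645.15 + $609.90 + $735.60 = $4,049.25
Ending inventory: 372 @ $6.15 = $2,287.80
Check: goods available $6,337.05 = COGS $4,049.25 + ending $2,287.80

Ending inventory = $2,287.80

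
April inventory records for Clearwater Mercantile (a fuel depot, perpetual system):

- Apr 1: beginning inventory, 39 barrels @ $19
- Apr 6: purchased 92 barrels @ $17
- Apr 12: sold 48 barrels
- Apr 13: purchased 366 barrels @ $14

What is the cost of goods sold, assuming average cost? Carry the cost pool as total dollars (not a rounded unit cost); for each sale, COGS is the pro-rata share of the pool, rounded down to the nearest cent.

After Apr 1: 39 on hand, pool $741.00 (≈ $19.0000 each)
After Apr 6: 131 on hand, pool $2,305.00 (≈ $17.5954 each)
Apr 12, sell 48: 48/131 × $2,305.00 → $844.58
After Apr 13: 449 on hand, pool $6,584.42 (≈ $14.6646 each)
Ending inventory (cost pool remaining) = $6,584.42

COGS = $844.58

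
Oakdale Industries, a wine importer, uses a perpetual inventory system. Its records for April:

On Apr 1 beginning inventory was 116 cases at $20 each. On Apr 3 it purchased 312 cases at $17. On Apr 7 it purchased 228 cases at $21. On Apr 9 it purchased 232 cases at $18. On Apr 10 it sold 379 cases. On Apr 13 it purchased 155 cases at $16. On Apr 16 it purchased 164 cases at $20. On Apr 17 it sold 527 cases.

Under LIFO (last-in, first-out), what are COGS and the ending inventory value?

COGS = $16,883; ending inventory = $5,465

Apr 10, 379 sold [LIFO — newest first]: 232 @ $18 + 147 @ $21 = $7,263
Apr 17, 527 sold [LIFO — newest first]: 164 @ $20 + 155 @ $16 + 81 @ $21 + 127 @ $17 = $9,620
Total COGS = $7,263 + $9,620 = $16,883
Ending inventory: 116 @ $20 + 185 @ $17 = $5,465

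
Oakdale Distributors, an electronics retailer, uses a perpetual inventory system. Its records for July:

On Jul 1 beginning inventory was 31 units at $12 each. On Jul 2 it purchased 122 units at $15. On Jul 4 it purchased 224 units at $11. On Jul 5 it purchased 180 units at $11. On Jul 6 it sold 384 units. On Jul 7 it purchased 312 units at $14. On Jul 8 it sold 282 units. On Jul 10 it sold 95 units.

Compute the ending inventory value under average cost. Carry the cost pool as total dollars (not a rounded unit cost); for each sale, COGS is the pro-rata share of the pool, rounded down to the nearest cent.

After Jul 1: 31 on hand, pool $372.00 (≈ $12.0000 each)
After Jul 2: 153 on hand, pool $2,202.00 (≈ $14.3922 each)
After Jul 4: 377 on hand, pool $4,666.00 (≈ $12.3767 each)
After Jul 5: 557 on hand, pool $6,646.00 (≈ $11.9318 each)
Jul 6, sell 384: 384/557 × $6,646.00 → $4,581.80
After Jul 7: 485 on hand, pool $6,432.20 (≈ $13.2623 each)
Jul 8, sell 282: 282/485 × $6,432.20 → $3,739.95
Jul 10, sell 95: 95/203 × $2,692.25 → $1,259.91
Total COGS = $4,581.80 + $3,739.95 + $1,259.91 = $9,581.66
Ending inventory (cost pool remaining) = $1,432.34
Check: goods available $11,014.00 = COGS $9,581.66 + ending $1,432.34

Ending inventory = $1,432.34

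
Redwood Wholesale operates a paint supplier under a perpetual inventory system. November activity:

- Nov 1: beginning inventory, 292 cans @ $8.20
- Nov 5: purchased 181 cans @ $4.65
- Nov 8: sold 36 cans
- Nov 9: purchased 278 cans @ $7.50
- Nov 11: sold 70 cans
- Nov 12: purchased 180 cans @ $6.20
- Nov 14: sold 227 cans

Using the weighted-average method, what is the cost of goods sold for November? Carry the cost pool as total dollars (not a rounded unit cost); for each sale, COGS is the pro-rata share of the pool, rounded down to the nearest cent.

After Nov 1: 292 on hand, pool $2,394.40 (≈ $8.2000 each)
After Nov 5: 473 on hand, pool $3,236.05 (≈ $6.8415 each)
Nov 8, sell 36: 36/473 × $3,236.05 → $246.29
After Nov 9: 715 on hand, pool $5,074.76 (≈ $7.0976 each)
Nov 11, sell 70: 70/715 × $5,074.76 → $496.82
After Nov 12: 825 on hand, pool $5,693.94 (≈ $6.9017 each)
Nov 14, sell 227: 227/825 × $5,693.94 → $1,566.69
Total COGS = $246.29 + $496.82 + $1,566.69 = $2,309.80
Ending inventory (cost pool remaining) = $4,127.25
Check: goods available $6,437.05 = COGS $2,309.80 + ending $4,127.25

COGS = $2,309.80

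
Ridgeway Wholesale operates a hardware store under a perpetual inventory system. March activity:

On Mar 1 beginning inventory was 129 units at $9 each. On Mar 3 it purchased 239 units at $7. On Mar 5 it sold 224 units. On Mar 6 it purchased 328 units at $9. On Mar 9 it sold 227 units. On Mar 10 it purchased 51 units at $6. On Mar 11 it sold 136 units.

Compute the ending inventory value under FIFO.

Ending inventory = $1,287

Mar 5, 224 sold [FIFO — oldest first]: 129 @ $9 + 95 @ $7 = $1,826
Mar 9, 227 sold [FIFO — oldest first]: 144 @ $7 + 83 @ $9 = $1,755
Mar 11, 136 sold [FIFO — oldest first]: 136 @ $9 = $1,224
Total COGS = $1,826 + $1,755 + $1,224 = $4,805
Ending inventory: 109 @ $9 + 51 @ $6 = $1,287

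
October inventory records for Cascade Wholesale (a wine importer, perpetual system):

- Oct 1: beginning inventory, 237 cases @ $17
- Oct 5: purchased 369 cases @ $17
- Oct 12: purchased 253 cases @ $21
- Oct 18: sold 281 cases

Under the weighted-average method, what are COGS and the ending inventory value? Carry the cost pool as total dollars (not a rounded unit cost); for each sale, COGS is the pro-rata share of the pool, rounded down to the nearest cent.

After Oct 1: 237 on hand, pool $4,029.00 (≈ $17.0000 each)
After Oct 5: 606 on hand, pool $10,302.00 (≈ $17.0000 each)
After Oct 12: 859 on hand, pool $15,615.00 (≈ $18.1781 each)
Oct 18, sell 281: 281/859 × $15,615.00 → $5,108.05
Ending inventory (cost pool remaining) = $10,506.95

COGS = $5,108.05; ending inventory = $10,506.95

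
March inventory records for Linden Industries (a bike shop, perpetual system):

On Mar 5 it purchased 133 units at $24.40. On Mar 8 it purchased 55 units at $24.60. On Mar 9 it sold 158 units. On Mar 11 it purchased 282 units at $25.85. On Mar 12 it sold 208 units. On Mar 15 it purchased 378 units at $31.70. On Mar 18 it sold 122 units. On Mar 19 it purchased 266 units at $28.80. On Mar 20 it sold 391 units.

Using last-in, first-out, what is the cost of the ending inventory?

Ending inventory = $6,797.60

Mar 9, 158 sold [LIFO — newest first]: 55 @ $24.60 + 103 @ $24.40 = $3,866.20
Mar 12, 208 sold [LIFO — newest first]: 208 @ $25.85 = $5,376.80
Mar 18, 122 sold [LIFO — newest first]: 122 @ $31.70 = $3,867.40
Mar 20, 391 sold [LIFO — newest first]: 266 @ $28.80 + 125 @ $31.70 = $11,623.30
Total COGS = $3,866.20 + $5,376.80 + $3,867.40 + $11,623.30 = $24,733.70
Ending inventory: 30 @ $24.40 + 74 @ $25.85 + 131 @ $31.70 = $6,797.60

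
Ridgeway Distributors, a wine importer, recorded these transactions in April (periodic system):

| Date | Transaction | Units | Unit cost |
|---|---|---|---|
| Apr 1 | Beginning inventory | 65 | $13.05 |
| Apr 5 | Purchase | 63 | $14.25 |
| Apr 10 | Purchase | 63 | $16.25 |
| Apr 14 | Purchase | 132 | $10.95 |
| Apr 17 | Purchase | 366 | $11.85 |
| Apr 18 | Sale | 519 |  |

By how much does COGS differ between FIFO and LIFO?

$414.00

FIFO COGS: 65 @ $13.05 + 63 @ $14.25 + 63 @ $16.25 + 132 @ $10.95 + 196 @ $11.85 = $6,537.75
LIFO COGS: 366 @ $11.85 + 132 @ $10.95 + 21 @ $16.25 = $6,123.75
Difference = |$6,537.75 − $6,123.75| = $414.00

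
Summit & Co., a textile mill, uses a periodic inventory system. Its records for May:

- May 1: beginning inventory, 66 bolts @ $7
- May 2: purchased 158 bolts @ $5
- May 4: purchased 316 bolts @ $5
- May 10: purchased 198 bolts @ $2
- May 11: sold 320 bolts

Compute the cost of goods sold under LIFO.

May 11, 320 sold [LIFO — newest first]: 198 @ $2 + 122 @ $5 = $1,006
Ending inventory: 66 @ $7 + 158 @ $5 + 194 @ $5 = $2,222
Check: goods available $3,228 = COGS $1,006 + ending $2,222

COGS = $1,006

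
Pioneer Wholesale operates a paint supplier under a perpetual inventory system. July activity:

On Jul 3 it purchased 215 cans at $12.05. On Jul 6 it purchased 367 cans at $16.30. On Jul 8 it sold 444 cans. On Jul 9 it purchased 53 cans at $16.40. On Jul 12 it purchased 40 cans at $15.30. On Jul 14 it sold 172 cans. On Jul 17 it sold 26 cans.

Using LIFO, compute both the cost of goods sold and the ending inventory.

COGS = $9,656.40; ending inventory = $397.65

Jul 8, 444 sold [LIFO — newest first]: 367 @ $16.30 + 77 @ $12.05 = $6,909.95
Jul 14, 172 sold [LIFO — newest first]: 40 @ $15.30 + 53 @ $16.40 + 79 @ $12.05 = $2,433.15
Jul 17, 26 sold [LIFO — newest first]: 26 @ $12.05 = $313.30
Total COGS = $6,909.95 + $2,433.15 + $313.30 = $9,656.40
Ending inventory: 33 @ $12.05 = $397.65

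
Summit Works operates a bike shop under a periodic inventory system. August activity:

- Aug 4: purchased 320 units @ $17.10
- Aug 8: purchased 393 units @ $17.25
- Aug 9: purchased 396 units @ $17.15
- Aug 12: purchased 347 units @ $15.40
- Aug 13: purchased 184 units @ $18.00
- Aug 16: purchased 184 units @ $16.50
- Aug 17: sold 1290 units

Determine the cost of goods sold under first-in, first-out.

COGS = $21,830.05

Aug 17, 1290 sold [FIFO — oldest first]: 320 @ $17.10 + 393 @ $17.25 + 396 @ $17.15 + 181 @ $15.40 = $21,830.05
Ending inventory: 166 @ $15.40 + 184 @ $18.00 + 184 @ $16.50 = $8,904.40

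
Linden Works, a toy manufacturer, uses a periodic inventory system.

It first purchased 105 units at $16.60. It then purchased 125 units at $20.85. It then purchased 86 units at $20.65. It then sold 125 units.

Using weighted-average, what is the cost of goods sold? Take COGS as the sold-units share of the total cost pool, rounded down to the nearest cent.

Sale 1, sell 125: 125/316 × $6,125.15 → $2,422.92
Ending inventory (cost pool remaining) = $3,702.23

COGS = $2,422.92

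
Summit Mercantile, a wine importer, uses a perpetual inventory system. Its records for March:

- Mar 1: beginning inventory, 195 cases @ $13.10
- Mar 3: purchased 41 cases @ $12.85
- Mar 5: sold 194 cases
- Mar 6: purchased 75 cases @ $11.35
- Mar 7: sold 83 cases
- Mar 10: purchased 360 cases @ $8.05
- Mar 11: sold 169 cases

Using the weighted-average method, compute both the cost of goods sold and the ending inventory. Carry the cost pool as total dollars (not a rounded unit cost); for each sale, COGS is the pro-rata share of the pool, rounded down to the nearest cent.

After Mar 1: 195 on hand, pool $2,554.50 (≈ $13.1000 each)
After Mar 3: 236 on hand, pool $3,081.35 (≈ $13.0566 each)
Mar 5, sell 194: 194/236 × $3,081.35 → $2,532.97
After Mar 6: 117 on hand, pool $1,399.63 (≈ $11.9626 each)
Mar 7, sell 83: 83/117 × $1,399.63 → $992.89
After Mar 10: 394 on hand, pool $3,304.74 (≈ $8.3877 each)
Mar 11, sell 169: 169/394 × $3,304.74 → $1,417.51
Total COGS = $2,532.97 + $992.89 + $1,417.51 = $4,943.37
Ending inventory (cost pool remaining) = $1,887.23

COGS = $4,943.37; ending inventory = $1,887.23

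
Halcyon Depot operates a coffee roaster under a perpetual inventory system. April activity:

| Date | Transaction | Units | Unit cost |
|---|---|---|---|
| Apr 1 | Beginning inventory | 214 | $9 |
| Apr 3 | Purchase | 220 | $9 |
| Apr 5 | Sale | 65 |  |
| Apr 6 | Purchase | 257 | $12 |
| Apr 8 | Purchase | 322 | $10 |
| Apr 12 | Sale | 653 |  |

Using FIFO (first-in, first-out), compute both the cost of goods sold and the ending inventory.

COGS = $7,260; ending inventory = $2,950

Apr 5, 65 sold [FIFO — oldest first]: 65 @ $9 = $585
Apr 12, 653 sold [FIFO — oldest first]: 149 @ $9 + 220 @ $9 + 257 @ $12 + 27 @ $10 = $6,675
Total COGS = $585 + $6,675 = $7,260
Ending inventory: 295 @ $10 = $2,950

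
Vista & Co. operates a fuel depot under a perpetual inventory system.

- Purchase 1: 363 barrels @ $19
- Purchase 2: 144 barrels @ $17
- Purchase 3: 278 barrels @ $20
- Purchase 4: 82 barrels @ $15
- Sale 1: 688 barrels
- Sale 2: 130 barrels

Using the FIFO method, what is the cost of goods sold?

Sale 1 (688) [FIFO — oldest first]: 363 @ $19 + 144 @ $17 + 181 @ $20 = $12,965
Sale 2 (130) [FIFO — oldest first]: 97 @ $20 + 33 @ $15 = $2,435
Total COGS = $12,965 + $2,435 = $15,400
Ending inventory: 49 @ $15 = $735

COGS = $15,400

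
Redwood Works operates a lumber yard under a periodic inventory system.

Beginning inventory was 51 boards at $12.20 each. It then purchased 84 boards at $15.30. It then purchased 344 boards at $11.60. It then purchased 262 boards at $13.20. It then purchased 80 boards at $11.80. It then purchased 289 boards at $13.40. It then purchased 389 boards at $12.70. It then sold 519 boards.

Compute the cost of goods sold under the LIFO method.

COGS = $6,682.30

Sale 1 (519) [LIFO — newest first]: 389 @ $12.70 + 130 @ $13.40 = $6,682.30
Ending inventory: 51 @ $12.20 + 84 @ $15.30 + 344 @ $11.60 + 262 @ $13.20 + 80 @ $11.80 + 159 @ $13.40 = $12,430.80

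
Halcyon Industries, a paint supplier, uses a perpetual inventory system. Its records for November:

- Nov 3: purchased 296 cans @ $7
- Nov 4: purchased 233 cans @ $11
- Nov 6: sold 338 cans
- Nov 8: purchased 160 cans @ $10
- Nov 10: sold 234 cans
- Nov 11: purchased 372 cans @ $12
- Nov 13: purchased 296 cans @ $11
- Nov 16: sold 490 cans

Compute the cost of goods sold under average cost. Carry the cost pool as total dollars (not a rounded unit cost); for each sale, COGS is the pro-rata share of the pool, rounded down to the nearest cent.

After Nov 3: 296 on hand, pool $2,072.00 (≈ $7.0000 each)
After Nov 4: 529 on hand, pool $4,635.00 (≈ $8.7618 each)
Nov 6, sell 338: 338/529 × $4,635.00 → $2,961.49
After Nov 8: 351 on hand, pool $3,273.51 (≈ $9.3262 each)
Nov 10, sell 234: 234/351 × $3,273.51 → $2,182.34
After Nov 11: 489 on hand, pool $5,555.17 (≈ $11.3603 each)
After Nov 13: 785 on hand, pool $8,811.17 (≈ $11.2244 each)
Nov 16, sell 490: 490/785 × $8,811.17 → $5,499.96
Total COGS = $2,961.49 + $2,182.34 + $5,499.96 = $10,643.79
Ending inventory (cost pool remaining) = $3,311.21
Check: goods available $13,955.00 = COGS $10,643.79 + ending $3,311.21

COGS = $10,643.79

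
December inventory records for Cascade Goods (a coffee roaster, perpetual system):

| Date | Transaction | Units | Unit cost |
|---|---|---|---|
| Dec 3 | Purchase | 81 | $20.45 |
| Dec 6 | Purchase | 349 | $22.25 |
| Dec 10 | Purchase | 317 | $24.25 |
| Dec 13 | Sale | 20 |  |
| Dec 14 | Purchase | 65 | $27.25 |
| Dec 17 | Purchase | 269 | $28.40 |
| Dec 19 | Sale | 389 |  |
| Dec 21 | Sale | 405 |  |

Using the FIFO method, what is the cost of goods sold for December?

Dec 13, 20 sold [FIFO — oldest first]: 20 @ $20.45 = $409.00
Dec 19, 389 sold [FIFO — oldest first]: 61 @ $20.45 + 328 @ $22.25 = $8,545.45
Dec 21, 405 sold [FIFO — oldest first]: 21 @ $22.25 + 317 @ $24.25 + 65 @ $27.25 + 2 @ $28.40 = $9,982.55
Total COGS = $409.00 + $8,545.45 + $9,982.55 = $18,937.00
Ending inventory: 267 @ $28.40 = $7,582.80
Check: goods available $26,519.80 = COGS $18,937.00 + ending $7,582.80

COGS = $18,937.00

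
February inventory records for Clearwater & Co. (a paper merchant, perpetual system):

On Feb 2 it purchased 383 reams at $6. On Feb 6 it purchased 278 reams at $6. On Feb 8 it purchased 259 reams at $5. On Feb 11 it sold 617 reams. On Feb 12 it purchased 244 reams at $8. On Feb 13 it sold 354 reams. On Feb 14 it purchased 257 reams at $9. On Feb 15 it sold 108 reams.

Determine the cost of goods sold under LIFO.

COGS = $7,027

Feb 11, 617 sold [LIFO — newest first]: 259 @ $5 + 278 @ $6 + 80 @ $6 = $3,443
Feb 13, 354 sold [LIFO — newest first]: 244 @ $8 + 110 @ $6 = $2,612
Feb 15, 108 sold [LIFO — newest first]: 108 @ $9 = $972
Total COGS = $3,443 + $2,612 + $972 = $7,027
Ending inventory: 193 @ $6 + 149 @ $9 = $2,499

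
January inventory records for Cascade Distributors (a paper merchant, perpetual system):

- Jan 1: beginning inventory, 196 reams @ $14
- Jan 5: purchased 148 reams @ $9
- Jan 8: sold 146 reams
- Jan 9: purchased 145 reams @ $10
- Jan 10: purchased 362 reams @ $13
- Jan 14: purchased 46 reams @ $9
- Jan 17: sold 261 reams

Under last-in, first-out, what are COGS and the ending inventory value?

COGS = $4,523; ending inventory = $6,123

Jan 8, 146 sold [LIFO — newest first]: 146 @ $9 = $1,314
Jan 17, 261 sold [LIFO — newest first]: 46 @ $9 + 215 @ $13 = $3,209
Total COGS = $1,314 + $3,209 = $4,523
Ending inventory: 196 @ $14 + 2 @ $9 + 145 @ $10 + 147 @ $13 = $6,123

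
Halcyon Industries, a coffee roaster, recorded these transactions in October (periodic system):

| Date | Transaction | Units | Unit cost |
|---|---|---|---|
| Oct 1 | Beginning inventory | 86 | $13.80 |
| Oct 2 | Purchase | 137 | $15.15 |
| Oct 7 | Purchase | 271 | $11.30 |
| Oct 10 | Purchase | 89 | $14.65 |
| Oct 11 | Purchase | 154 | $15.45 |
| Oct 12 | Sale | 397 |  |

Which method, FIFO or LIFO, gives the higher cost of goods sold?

LIFO

FIFO COGS: 86 @ $13.80 + 137 @ $15.15 + 174 @ $11.30 = $5,228.55
LIFO COGS: 154 @ $15.45 + 89 @ $14.65 + 154 @ $11.30 = $5,423.35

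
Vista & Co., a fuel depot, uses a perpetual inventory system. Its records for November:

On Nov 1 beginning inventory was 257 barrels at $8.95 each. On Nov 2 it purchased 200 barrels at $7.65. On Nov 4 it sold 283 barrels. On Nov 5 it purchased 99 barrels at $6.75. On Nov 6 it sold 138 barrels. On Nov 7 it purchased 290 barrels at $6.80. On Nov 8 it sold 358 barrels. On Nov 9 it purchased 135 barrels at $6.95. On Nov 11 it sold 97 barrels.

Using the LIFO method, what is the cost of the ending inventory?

Ending inventory = $863.75

Nov 4, 283 sold [LIFO — newest first]: 200 @ $7.65 + 83 @ $8.95 = $2,272.85
Nov 6, 138 sold [LIFO — newest first]: 99 @ $6.75 + 39 @ $8.95 = $1,017.30
Nov 8, 358 sold [LIFO — newest first]: 290 @ $6.80 + 68 @ $8.95 = $2,580.60
Nov 11, 97 sold [LIFO — newest first]: 97 @ $6.95 = $674.15
Total COGS = $2,272.85 + $1,017.30 + $2,580.60 + $674.15 = $6,544.90
Ending inventory: 67 @ $8.95 + 38 @ $6.95 = $863.75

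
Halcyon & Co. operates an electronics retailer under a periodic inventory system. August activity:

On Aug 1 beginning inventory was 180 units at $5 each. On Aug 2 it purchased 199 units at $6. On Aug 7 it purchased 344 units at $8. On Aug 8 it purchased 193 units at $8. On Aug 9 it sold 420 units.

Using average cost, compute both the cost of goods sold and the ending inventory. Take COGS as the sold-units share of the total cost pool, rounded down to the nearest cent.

COGS = $2,929.91; ending inventory = $3,460.09

Aug 9, sell 420: 420/916 × $6,390.00 → $2,929.91
Ending inventory (cost pool remaining) = $3,460.09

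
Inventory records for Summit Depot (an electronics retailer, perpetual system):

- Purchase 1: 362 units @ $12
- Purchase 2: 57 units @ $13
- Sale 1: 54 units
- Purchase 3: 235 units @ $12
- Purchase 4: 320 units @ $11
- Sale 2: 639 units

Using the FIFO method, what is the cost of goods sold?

COGS = $8,334

Sale 1 (54) [FIFO — oldest first]: 54 @ $12 = $648
Sale 2 (639) [FIFO — oldest first]: 308 @ $12 + 57 @ $13 + 235 @ $12 + 39 @ $11 = $7,686
Total COGS = $648 + $7,686 = $8,334
Ending inventory: 281 @ $11 = $3,091
Check: goods available $11,425 = COGS $8,334 + ending $3,091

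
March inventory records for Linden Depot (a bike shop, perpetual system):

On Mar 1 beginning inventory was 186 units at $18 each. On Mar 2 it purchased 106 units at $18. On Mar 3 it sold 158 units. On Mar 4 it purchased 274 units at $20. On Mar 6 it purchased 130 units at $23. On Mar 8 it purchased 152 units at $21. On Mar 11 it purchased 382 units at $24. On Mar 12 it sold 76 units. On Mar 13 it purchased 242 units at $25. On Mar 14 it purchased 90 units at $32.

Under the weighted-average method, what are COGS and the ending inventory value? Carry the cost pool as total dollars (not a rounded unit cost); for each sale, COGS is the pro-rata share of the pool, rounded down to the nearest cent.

COGS = $4,491.75; ending inventory = $30,524.25

After Mar 1: 186 on hand, pool $3,348.00 (≈ $18.0000 each)
After Mar 2: 292 on hand, pool $5,256.00 (≈ $18.0000 each)
Mar 3, sell 158: 158/292 × $5,256.00 → $2,844.00
After Mar 4: 408 on hand, pool $7,892.00 (≈ $19.3431 each)
After Mar 6: 538 on hand, pool $10,882.00 (≈ $20.2268 each)
After Mar 8: 690 on hand, pool $14,074.00 (≈ $20.3971 each)
After Mar 11: 1072 on hand, pool $23,242.00 (≈ $21.6810 each)
Mar 12, sell 76: 76/1072 × $23,242.00 → $1,647.75
After Mar 13: 1238 on hand, pool $27,644.25 (≈ $22.3298 each)
After Mar 14: 1328 on hand, pool $30,524.25 (≈ $22.9851 each)
Total COGS = $2,844.00 + $1,647.75 = $4,491.75
Ending inventory (cost pool remaining) = $30,524.25
Check: goods available $35,016.00 = COGS $4,491.75 + ending $30,524.25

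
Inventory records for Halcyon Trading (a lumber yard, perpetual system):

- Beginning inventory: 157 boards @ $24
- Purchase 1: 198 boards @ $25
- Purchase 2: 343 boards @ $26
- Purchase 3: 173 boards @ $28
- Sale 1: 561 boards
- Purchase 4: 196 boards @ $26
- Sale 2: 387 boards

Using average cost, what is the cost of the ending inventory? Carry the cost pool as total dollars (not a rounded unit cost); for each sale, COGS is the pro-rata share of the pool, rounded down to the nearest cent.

Ending inventory = $3,080.11

After Beginning: 157 on hand, pool $3,768.00 (≈ $24.0000 each)
After Purchase 1: 355 on hand, pool $8,718.00 (≈ $24.5577 each)
After Purchase 2: 698 on hand, pool $17,636.00 (≈ $25.2665 each)
After Purchase 3: 871 on hand, pool $22,480.00 (≈ $25.8094 each)
Sale 1, sell 561: 561/871 × $22,480.00 → $14,479.08
After Purchase 4: 506 on hand, pool $13,096.92 (≈ $25.8832 each)
Sale 2, sell 387: 387/506 × $13,096.92 → $10,016.81
Total COGS = $14,479.08 + $10,016.81 = $24,495.89
Ending inventory (cost pool remaining) = $3,080.11
Check: goods available $27,576.00 = COGS $24,495.89 + ending $3,080.11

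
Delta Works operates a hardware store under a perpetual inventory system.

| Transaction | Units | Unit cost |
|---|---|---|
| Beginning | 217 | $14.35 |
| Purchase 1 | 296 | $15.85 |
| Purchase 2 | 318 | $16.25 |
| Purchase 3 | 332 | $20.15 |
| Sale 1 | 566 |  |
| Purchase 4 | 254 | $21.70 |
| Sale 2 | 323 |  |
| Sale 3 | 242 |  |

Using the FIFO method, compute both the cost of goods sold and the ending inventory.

COGS = $19,018.05; ending inventory = $6,156.60

Sale 1 (566) [FIFO — oldest first]: 217 @ $14.35 + 296 @ $15.85 + 53 @ $16.25 = $8,666.80
Sale 2 (323) [FIFO — oldest first]: 265 @ $16.25 + 58 @ $20.15 = $5,474.95
Sale 3 (242) [FIFO — oldest first]: 242 @ $20.15 = $4,876.30
Total COGS = $8,666.80 + $5,474.95 + $4,876.30 = $19,018.05
Ending inventory: 32 @ $20.15 + 254 @ $21.70 = $6,156.60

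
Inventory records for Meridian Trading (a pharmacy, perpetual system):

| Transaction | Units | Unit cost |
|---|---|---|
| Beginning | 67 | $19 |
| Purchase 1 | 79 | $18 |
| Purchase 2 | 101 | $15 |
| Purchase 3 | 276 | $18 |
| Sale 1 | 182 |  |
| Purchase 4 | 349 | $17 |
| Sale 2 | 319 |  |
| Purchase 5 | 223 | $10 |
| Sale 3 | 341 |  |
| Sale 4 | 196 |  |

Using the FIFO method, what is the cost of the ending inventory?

Ending inventory = $570

Sale 1 (182) [FIFO — oldest first]: 67 @ $19 + 79 @ $18 + 36 @ $15 = $3,235
Sale 2 (319) [FIFO — oldest first]: 65 @ $15 + 254 @ $18 = $5,547
Sale 3 (341) [FIFO — oldest first]: 22 @ $18 + 319 @ $17 = $5,819
Sale 4 (196) [FIFO — oldest first]: 30 @ $17 + 166 @ $10 = $2,170
Total COGS = $3,235 + $5,547 + $5,819 + $2,170 = $16,771
Ending inventory: 57 @ $10 = $570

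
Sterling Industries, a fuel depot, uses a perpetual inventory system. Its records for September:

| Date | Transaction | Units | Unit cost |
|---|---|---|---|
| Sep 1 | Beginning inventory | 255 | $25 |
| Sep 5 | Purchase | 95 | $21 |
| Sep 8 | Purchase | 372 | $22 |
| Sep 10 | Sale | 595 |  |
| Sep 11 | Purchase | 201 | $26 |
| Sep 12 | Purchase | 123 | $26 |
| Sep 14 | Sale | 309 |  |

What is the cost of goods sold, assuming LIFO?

Sep 10, 595 sold [LIFO — newest first]: 372 @ $22 + 95 @ $21 + 128 @ $25 = $13,379
Sep 14, 309 sold [LIFO — newest first]: 123 @ $26 + 186 @ $26 = $8,034
Total COGS = $13,379 + $8,034 = $21,413
Ending inventory: 127 @ $25 + 15 @ $26 = $3,565
Check: goods available $24,978 = COGS $21,413 + ending $3,565

COGS = $21,413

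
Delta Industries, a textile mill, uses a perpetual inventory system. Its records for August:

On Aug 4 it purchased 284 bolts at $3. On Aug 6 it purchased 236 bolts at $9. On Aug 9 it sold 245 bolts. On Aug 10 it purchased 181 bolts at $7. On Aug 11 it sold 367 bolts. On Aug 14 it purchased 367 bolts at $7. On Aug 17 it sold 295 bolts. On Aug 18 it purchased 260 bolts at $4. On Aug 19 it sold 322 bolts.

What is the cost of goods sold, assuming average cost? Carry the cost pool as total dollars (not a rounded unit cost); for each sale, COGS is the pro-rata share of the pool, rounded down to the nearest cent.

After Aug 4: 284 on hand, pool $852.00 (≈ $3.0000 each)
After Aug 6: 520 on hand, pool $2,976.00 (≈ $5.7231 each)
Aug 9, sell 245: 245/520 × $2,976.00 → $1,402.15
After Aug 10: 456 on hand, pool $2,840.85 (≈ $6.2299 each)
Aug 11, sell 367: 367/456 × $2,840.85 → $2,286.38
After Aug 14: 456 on hand, pool $3,123.47 (≈ $6.8497 each)
Aug 17, sell 295: 295/456 × $3,123.47 → $2,020.66
After Aug 18: 421 on hand, pool $2,142.81 (≈ $5.0898 each)
Aug 19, sell 322: 322/421 × $2,142.81 → $1,638.91
Total COGS = $1,402.15 + $2,286.38 + $2,020.66 + $1,638.91 = $7,348.10
Ending inventory (cost pool remaining) = $503.90
Check: goods available $7,852.00 = COGS $7,348.10 + ending $503.90

COGS = $7,348.10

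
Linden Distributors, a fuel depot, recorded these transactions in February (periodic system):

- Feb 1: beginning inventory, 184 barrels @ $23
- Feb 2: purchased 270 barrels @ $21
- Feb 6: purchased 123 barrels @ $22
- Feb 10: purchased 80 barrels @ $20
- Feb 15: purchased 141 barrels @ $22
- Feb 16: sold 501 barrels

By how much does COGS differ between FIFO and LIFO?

FIFO COGS: 184 @ $23 + 270 @ $21 + 47 @ $22 = $10,936
LIFO COGS: 141 @ $22 + 80 @ $20 + 123 @ $22 + 157 @ $21 = $10,705
Difference = |$10,936 − $10,705| = $231

$231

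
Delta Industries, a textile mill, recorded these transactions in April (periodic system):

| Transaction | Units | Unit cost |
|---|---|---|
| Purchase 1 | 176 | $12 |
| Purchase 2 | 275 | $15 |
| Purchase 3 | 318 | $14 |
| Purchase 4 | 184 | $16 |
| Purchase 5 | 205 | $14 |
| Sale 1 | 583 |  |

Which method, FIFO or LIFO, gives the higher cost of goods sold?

LIFO

FIFO COGS: 176 @ $12 + 275 @ $15 + 132 @ $14 = $8,085
LIFO COGS: 205 @ $14 + 184 @ $16 + 194 @ $14 = $8,530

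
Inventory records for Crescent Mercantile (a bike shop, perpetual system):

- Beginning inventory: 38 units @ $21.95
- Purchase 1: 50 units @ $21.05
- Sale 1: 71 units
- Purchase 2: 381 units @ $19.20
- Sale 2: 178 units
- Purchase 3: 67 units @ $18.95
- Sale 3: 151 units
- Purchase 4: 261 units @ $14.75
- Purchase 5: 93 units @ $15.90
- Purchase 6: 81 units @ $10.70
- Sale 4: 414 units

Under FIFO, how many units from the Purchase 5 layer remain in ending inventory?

Sale 1 (71) [FIFO — oldest first]: 38 @ $21.95 + 33 @ $21.05 = $1,528.75
Sale 2 (178) [FIFO — oldest first]: 17 @ $21.05 + 161 @ $19.20 = $3,449.05
Sale 3 (151) [FIFO — oldest first]: 151 @ $19.20 = $2,899.20
Sale 4 (414) [FIFO — oldest first]: 69 @ $19.20 + 67 @ $18.95 + 261 @ $14.75 + 17 @ $15.90 = $6,714.50
Total COGS = $1,528.75 + $3,449.05 + $2,899.20 + $6,714.50 = $14,591.50
Ending inventory: 76 @ $15.90 + 81 @ $10.70 = $2,075.10

76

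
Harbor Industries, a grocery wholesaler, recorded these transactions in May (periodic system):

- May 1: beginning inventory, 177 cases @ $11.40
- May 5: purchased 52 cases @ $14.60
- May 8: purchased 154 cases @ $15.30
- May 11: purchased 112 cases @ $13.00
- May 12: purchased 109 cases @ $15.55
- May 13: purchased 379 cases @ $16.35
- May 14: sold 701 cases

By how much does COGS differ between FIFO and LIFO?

FIFO COGS: 177 @ $11.40 + 52 @ $14.60 + 154 @ $15.30 + 112 @ $13.00 + 109 @ $15.55 + 97 @ $16.35 = $9,870.10
LIFO COGS: 379 @ $16.35 + 109 @ $15.55 + 112 @ $13.00 + 101 @ $15.30 = $10,892.90
Difference = |$9,870.10 − $10,892.90| = $1,022.80

$1,022.80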